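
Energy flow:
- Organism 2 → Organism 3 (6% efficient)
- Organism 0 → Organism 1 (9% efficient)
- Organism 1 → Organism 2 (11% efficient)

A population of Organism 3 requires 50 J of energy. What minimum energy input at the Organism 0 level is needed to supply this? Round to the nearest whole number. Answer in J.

Cumulative transfer efficiency: 0.09 × 0.11 × 0.06 = 0.000594
Organism 0 energy = 50 / 0.000594 = 84175 J

84175 J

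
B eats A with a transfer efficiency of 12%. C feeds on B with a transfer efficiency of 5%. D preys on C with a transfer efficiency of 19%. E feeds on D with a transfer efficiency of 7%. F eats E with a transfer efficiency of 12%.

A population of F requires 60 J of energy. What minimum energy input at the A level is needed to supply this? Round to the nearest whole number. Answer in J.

6265664 J

Cumulative transfer efficiency: 0.12 × 0.05 × 0.19 × 0.07 × 0.12 = 0.000009576
A energy = 60 / 0.000009576 = 6265664 J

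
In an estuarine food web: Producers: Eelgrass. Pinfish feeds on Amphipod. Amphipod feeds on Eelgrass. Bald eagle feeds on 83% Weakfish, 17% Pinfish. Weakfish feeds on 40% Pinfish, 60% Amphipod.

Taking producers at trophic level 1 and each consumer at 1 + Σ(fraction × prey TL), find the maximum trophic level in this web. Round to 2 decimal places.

4.33

Amphipod: 1 + 1 = 2
Pinfish: 1 + 2 = 3
Weakfish: 1 + (0.4×3 + 0.6×2) = 3.4
Bald eagle: 1 + (0.83×3.4 + 0.17×3) = 4.332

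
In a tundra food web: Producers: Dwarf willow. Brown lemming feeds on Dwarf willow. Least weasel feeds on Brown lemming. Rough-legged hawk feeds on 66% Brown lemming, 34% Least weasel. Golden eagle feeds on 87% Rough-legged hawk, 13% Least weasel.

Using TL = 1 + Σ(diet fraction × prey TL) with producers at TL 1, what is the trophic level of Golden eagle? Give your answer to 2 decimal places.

4.30

Brown lemming: 1 + 1 = 2
Least weasel: 1 + 2 = 3
Rough-legged hawk: 1 + (0.66×2 + 0.34×3) = 3.34
Golden eagle: 1 + (0.87×3.34 + 0.13×3) = 4.2958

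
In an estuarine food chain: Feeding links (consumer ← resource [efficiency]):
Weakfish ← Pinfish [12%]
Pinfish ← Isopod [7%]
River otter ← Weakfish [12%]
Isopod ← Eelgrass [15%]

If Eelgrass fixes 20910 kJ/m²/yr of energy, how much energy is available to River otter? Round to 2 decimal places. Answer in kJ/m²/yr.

Isopod: 20910 × 0.15 = 3136.5 kJ/m²/yr
Pinfish: 3136.5 × 0.07 = 219.555 kJ/m²/yr
Weakfish: 219.555 × 0.12 = 26.3466 kJ/m²/yr
River otter: 26.3466 × 0.12 = 3.161592 kJ/m²/yr

3.16 kJ/m²/yr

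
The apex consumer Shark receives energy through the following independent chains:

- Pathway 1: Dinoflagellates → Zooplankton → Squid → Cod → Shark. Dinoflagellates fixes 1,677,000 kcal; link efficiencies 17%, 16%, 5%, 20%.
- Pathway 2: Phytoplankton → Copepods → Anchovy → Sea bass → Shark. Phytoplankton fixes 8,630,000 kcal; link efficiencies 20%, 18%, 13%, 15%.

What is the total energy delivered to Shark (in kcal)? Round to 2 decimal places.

6514.40 kcal

Pathway 1: 1677000 × 0.17 × 0.16 × 0.05 × 0.2 = 456.144 kcal
Pathway 2: 8630000 × 0.2 × 0.18 × 0.13 × 0.15 = 6058.26 kcal
Total at Shark: 456.144 + 6058.26 = 6514.404 kcal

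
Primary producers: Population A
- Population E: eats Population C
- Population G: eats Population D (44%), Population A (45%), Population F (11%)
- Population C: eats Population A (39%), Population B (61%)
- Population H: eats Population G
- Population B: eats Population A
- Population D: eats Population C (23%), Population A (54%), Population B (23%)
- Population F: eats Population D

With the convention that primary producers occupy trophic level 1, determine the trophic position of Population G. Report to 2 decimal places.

2.99

Population B: 1 + 1 = 2
Population C: 1 + (0.39×1 + 0.61×2) = 2.61
Population D: 1 + (0.23×2.61 + 0.54×1 + 0.23×2) = 2.6003
Population E: 1 + 2.61 = 3.61
Population F: 1 + 2.6003 = 3.6003
Population G: 1 + (0.44×2.6003 + 0.45×1 + 0.11×3.6003) = 2.990165
Population H: 1 + 2.990165 = 3.990165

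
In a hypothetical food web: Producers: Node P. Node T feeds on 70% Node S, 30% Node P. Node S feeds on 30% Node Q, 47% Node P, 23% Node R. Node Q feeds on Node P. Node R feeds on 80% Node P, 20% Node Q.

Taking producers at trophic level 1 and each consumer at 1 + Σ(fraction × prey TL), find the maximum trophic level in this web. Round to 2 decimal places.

3.10

Node Q: 1 + 1 = 2
Node R: 1 + (0.8×1 + 0.2×2) = 2.2
Node S: 1 + (0.3×2 + 0.47×1 + 0.23×2.2) = 2.576
Node T: 1 + (0.7×2.576 + 0.3×1) = 3.1032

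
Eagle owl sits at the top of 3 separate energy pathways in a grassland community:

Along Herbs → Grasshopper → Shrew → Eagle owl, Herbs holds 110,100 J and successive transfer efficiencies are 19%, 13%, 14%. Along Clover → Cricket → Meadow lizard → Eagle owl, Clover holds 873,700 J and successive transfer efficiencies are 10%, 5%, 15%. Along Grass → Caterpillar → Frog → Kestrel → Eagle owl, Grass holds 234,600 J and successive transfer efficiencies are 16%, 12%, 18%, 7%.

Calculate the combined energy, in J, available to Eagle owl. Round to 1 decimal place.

Via Herbs: 110100 × 0.19 × 0.13 × 0.14 = 380.7258 J
Via Clover: 873700 × 0.1 × 0.05 × 0.15 = 655.275 J
Via Grass: 234600 × 0.16 × 0.12 × 0.18 × 0.07 = 56.754432 J
Total at Eagle owl: 380.7258 + 655.275 + 56.754432 = 1092.755232 J

1092.8 J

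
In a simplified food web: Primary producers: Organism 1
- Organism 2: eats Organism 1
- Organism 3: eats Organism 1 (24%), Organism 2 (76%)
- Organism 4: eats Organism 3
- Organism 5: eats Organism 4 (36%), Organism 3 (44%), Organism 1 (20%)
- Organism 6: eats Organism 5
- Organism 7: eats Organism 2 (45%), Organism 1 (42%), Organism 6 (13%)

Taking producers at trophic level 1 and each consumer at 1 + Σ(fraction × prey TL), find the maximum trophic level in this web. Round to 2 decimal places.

4.77

Organism 2: 1 + 1 = 2
Organism 3: 1 + (0.24×1 + 0.76×2) = 2.76
Organism 4: 1 + 2.76 = 3.76
Organism 5: 1 + (0.36×3.76 + 0.44×2.76 + 0.2×1) = 3.768
Organism 6: 1 + 3.768 = 4.768
Organism 7: 1 + (0.45×2 + 0.42×1 + 0.13×4.768) = 2.93984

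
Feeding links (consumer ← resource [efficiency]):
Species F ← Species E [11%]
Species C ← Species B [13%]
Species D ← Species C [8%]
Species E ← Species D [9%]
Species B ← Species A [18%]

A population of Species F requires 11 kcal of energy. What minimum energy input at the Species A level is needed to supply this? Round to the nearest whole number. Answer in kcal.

Cumulative transfer efficiency: 0.18 × 0.13 × 0.08 × 0.09 × 0.11 = 0.0000185328
Species A energy = 11 / 0.0000185328 = 593542 kcal

593542 kcal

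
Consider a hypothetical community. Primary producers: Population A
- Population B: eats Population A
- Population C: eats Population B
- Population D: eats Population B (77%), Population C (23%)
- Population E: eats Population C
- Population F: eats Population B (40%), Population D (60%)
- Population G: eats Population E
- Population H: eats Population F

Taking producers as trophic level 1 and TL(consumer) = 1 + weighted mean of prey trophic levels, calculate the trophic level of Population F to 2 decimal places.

Population B: 1 + 1 = 2
Population C: 1 + 2 = 3
Population D: 1 + (0.77×2 + 0.23×3) = 3.23
Population E: 1 + 3 = 4
Population F: 1 + (0.4×2 + 0.6×3.23) = 3.738
Population G: 1 + 4 = 5
Population H: 1 + 3.738 = 4.738

3.74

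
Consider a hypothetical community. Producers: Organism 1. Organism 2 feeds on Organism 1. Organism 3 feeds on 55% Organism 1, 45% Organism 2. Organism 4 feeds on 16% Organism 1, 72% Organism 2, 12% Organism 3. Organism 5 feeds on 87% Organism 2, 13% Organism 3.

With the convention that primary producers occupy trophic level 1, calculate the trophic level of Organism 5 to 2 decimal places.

3.06

Organism 2: 1 + 1 = 2
Organism 3: 1 + (0.55×1 + 0.45×2) = 2.45
Organism 4: 1 + (0.16×1 + 0.72×2 + 0.12×2.45) = 2.894
Organism 5: 1 + (0.87×2 + 0.13×2.45) = 3.0585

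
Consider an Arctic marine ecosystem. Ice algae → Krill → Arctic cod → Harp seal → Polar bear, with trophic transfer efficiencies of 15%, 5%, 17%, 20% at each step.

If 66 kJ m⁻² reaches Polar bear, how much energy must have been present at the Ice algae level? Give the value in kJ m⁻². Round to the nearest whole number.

258824 kJ m⁻²

Cumulative transfer efficiency: 0.15 × 0.05 × 0.17 × 0.2 = 0.000255
Ice algae energy = 66 / 0.000255 = 258824 kJ m⁻²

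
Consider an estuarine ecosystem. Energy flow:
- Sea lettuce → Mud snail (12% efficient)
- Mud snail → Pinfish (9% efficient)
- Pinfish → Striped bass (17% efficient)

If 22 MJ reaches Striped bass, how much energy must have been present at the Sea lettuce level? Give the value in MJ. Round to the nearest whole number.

Cumulative transfer efficiency: 0.12 × 0.09 × 0.17 = 0.001836
Sea lettuce energy = 22 / 0.001836 = 11983 MJ

11983 MJ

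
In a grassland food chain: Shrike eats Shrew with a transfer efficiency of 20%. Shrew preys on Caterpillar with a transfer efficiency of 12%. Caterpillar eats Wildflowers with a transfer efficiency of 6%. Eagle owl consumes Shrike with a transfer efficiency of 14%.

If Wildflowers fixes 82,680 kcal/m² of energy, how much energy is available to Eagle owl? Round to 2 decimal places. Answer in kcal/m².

Caterpillar: 82680 × 0.06 = 4960.8 kcal/m²
Shrew: 4960.8 × 0.12 = 595.296 kcal/m²
Shrike: 595.296 × 0.2 = 119.0592 kcal/m²
Eagle owl: 119.0592 × 0.14 = 16.668288 kcal/m²

16.67 kcal/m²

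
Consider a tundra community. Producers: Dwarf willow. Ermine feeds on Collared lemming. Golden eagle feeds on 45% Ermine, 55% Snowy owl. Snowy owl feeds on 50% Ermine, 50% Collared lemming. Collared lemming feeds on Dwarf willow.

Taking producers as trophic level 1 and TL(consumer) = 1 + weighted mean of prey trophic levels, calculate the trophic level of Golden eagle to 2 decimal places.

4.28

Collared lemming: 1 + 1 = 2
Ermine: 1 + 2 = 3
Snowy owl: 1 + (0.5×3 + 0.5×2) = 3.5
Golden eagle: 1 + (0.45×3 + 0.55×3.5) = 4.275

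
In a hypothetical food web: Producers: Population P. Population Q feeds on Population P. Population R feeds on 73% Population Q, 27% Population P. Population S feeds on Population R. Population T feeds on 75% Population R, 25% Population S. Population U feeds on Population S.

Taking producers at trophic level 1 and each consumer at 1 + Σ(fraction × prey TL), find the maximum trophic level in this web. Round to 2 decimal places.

4.73

Population Q: 1 + 1 = 2
Population R: 1 + (0.73×2 + 0.27×1) = 2.73
Population S: 1 + 2.73 = 3.73
Population T: 1 + (0.75×2.73 + 0.25×3.73) = 3.98
Population U: 1 + 3.73 = 4.73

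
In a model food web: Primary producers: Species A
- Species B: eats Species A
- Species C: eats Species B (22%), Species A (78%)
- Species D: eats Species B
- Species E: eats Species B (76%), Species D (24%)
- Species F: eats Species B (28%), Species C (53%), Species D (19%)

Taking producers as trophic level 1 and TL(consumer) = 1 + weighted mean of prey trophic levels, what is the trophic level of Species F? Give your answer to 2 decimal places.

Species B: 1 + 1 = 2
Species C: 1 + (0.22×2 + 0.78×1) = 2.22
Species D: 1 + 2 = 3
Species E: 1 + (0.76×2 + 0.24×3) = 3.24
Species F: 1 + (0.28×2 + 0.53×2.22 + 0.19×3) = 3.3066

3.31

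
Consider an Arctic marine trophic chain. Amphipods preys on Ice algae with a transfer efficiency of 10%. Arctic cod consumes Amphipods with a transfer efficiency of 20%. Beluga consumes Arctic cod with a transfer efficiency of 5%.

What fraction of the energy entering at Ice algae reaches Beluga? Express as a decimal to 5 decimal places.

Product of link efficiencies: 0.1 × 0.2 × 0.05 = 0.001

0.00100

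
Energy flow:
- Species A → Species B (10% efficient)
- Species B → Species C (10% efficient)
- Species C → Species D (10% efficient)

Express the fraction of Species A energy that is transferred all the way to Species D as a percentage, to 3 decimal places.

Product of link efficiencies: 0.1 × 0.1 × 0.1 = 0.001
As a percentage: 0.001 × 100 = 0.100%

0.100%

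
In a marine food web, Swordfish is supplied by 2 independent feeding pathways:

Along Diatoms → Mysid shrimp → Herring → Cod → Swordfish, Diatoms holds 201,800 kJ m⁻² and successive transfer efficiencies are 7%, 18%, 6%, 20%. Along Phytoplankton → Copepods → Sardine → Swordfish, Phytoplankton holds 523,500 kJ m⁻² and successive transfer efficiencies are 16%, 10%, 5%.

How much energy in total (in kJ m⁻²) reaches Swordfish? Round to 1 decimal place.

Via Diatoms: 201800 × 0.07 × 0.18 × 0.06 × 0.2 = 30.51216 kJ m⁻²
Via Phytoplankton: 523500 × 0.16 × 0.1 × 0.05 = 418.8 kJ m⁻²
Total at Swordfish: 30.51216 + 418.8 = 449.31216 kJ m⁻²

449.3 kJ m⁻²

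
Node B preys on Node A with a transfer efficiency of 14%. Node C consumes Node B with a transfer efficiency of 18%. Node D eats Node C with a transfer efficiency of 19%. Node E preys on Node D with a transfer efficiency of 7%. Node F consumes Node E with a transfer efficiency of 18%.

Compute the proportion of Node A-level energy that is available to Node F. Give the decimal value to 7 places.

Product of link efficiencies: 0.14 × 0.18 × 0.19 × 0.07 × 0.18 = 0.0000603288

0.0000603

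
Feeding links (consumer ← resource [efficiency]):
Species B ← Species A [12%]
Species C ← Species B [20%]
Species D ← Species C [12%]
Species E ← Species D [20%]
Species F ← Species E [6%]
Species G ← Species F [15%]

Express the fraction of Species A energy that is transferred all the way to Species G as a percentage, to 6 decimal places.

0.000518%

Product of link efficiencies: 0.12 × 0.2 × 0.12 × 0.2 × 0.06 × 0.15 = 0.000005184
As a percentage: 0.000005184 × 100 = 0.000518%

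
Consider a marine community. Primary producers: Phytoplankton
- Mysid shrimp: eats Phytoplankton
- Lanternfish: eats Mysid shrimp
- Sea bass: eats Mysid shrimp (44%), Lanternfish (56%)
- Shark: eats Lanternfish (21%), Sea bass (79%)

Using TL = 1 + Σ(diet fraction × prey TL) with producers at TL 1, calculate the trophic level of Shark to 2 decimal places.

Mysid shrimp: 1 + 1 = 2
Lanternfish: 1 + 2 = 3
Sea bass: 1 + (0.44×2 + 0.56×3) = 3.56
Shark: 1 + (0.21×3 + 0.79×3.56) = 4.4424

4.44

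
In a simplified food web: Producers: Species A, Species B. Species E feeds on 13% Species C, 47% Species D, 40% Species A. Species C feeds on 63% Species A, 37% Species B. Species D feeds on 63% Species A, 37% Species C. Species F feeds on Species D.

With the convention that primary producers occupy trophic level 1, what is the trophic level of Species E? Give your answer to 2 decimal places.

2.77

Species C: 1 + (0.63×1 + 0.37×1) = 2
Species D: 1 + (0.63×1 + 0.37×2) = 2.37
Species E: 1 + (0.13×2 + 0.47×2.37 + 0.4×1) = 2.7739
Species F: 1 + 2.37 = 3.37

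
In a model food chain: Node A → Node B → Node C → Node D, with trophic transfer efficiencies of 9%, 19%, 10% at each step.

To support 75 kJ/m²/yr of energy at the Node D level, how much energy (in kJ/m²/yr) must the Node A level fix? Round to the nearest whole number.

43860 kJ/m²/yr

Cumulative transfer efficiency: 0.09 × 0.19 × 0.1 = 0.00171
Node A energy = 75 / 0.00171 = 43860 kJ/m²/yr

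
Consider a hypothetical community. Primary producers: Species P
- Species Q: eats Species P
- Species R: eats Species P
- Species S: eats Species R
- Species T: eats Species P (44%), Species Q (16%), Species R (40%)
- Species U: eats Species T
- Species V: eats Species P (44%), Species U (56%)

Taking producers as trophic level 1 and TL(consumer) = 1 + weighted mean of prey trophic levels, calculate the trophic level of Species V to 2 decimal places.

3.43

Species Q: 1 + 1 = 2
Species R: 1 + 1 = 2
Species S: 1 + 2 = 3
Species T: 1 + (0.44×1 + 0.16×2 + 0.4×2) = 2.56
Species U: 1 + 2.56 = 3.56
Species V: 1 + (0.44×1 + 0.56×3.56) = 3.4336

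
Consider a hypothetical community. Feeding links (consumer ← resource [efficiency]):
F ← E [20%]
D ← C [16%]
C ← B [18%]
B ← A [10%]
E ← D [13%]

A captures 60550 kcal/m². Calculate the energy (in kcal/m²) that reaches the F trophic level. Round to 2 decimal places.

4.53 kcal/m²

B: 60550 × 0.1 = 6055 kcal/m²
C: 6055 × 0.18 = 1089.9 kcal/m²
D: 1089.9 × 0.16 = 174.384 kcal/m²
E: 174.384 × 0.13 = 22.66992 kcal/m²
F: 22.66992 × 0.2 = 4.533984 kcal/m²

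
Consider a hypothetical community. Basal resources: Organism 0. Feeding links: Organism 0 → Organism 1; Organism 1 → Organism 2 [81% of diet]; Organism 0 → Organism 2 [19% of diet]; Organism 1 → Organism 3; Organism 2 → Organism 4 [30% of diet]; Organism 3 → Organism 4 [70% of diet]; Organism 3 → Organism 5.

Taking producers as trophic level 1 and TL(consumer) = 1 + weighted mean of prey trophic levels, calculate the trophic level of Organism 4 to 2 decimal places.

Organism 1: 1 + 1 = 2
Organism 2: 1 + (0.81×2 + 0.19×1) = 2.81
Organism 3: 1 + 2 = 3
Organism 4: 1 + (0.3×2.81 + 0.7×3) = 3.943
Organism 5: 1 + 3 = 4

3.94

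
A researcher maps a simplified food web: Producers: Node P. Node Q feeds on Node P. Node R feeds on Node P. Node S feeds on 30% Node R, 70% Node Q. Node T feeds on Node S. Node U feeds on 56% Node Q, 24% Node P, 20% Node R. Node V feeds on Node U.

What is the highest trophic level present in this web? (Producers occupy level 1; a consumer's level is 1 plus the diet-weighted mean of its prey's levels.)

Node Q: 1 + 1 = 2
Node R: 1 + 1 = 2
Node S: 1 + (0.3×2 + 0.7×2) = 3
Node T: 1 + 3 = 4
Node U: 1 + (0.56×2 + 0.24×1 + 0.2×2) = 2.76
Node V: 1 + 2.76 = 3.76

4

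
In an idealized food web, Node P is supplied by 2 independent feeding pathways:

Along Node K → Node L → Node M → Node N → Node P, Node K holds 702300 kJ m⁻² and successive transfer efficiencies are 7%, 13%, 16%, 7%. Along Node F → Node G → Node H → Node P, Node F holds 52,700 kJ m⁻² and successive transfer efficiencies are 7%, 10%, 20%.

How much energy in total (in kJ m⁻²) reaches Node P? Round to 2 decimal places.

145.36 kJ m⁻²

Via Node K: 702300 × 0.07 × 0.13 × 0.16 × 0.07 = 71.578416 kJ m⁻²
Via Node F: 52700 × 0.07 × 0.1 × 0.2 = 73.78 kJ m⁻²
Total at Node P: 71.578416 + 73.78 = 145.358416 kJ m⁻²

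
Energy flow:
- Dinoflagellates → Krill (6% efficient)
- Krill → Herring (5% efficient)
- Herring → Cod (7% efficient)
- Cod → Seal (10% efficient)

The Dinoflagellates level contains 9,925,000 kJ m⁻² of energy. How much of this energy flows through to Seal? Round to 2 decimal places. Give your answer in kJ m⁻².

208.43 kJ m⁻²

Krill: 9925000 × 0.06 = 595500 kJ m⁻²
Herring: 595500 × 0.05 = 29775 kJ m⁻²
Cod: 29775 × 0.07 = 2084.25 kJ m⁻²
Seal: 2084.25 × 0.1 = 208.425 kJ m⁻²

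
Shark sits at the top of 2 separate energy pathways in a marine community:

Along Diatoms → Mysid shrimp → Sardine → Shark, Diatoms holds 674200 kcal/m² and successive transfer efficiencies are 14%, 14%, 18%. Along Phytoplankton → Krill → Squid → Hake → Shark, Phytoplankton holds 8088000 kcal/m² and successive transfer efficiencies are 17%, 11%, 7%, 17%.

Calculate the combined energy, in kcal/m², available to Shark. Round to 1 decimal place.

4178.4 kcal/m²

Via Diatoms: 674200 × 0.14 × 0.14 × 0.18 = 2378.5776 kcal/m²
Via Phytoplankton: 8088000 × 0.17 × 0.11 × 0.07 × 0.17 = 1799.82264 kcal/m²
Total at Shark: 2378.5776 + 1799.82264 = 4178.40024 kcal/m²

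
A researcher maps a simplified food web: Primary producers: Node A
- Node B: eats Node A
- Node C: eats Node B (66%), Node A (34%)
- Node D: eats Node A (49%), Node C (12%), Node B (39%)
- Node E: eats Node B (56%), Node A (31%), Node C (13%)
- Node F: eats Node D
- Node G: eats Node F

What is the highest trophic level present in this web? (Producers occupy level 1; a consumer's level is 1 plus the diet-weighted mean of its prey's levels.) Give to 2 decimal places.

Node B: 1 + 1 = 2
Node C: 1 + (0.66×2 + 0.34×1) = 2.66
Node D: 1 + (0.49×1 + 0.12×2.66 + 0.39×2) = 2.5892
Node E: 1 + (0.56×2 + 0.31×1 + 0.13×2.66) = 2.7758
Node F: 1 + 2.5892 = 3.5892
Node G: 1 + 3.5892 = 4.5892

4.59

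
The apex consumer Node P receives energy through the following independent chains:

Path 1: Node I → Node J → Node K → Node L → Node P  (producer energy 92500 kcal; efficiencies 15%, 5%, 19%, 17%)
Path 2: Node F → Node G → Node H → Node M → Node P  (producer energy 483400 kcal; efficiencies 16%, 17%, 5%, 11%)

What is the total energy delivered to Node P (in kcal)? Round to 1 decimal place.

94.7 kcal

Path 1: 92500 × 0.15 × 0.05 × 0.19 × 0.17 = 22.408125 kcal
Path 2: 483400 × 0.16 × 0.17 × 0.05 × 0.11 = 72.31664 kcal
Total at Node P: 22.408125 + 72.31664 = 94.724765 kcal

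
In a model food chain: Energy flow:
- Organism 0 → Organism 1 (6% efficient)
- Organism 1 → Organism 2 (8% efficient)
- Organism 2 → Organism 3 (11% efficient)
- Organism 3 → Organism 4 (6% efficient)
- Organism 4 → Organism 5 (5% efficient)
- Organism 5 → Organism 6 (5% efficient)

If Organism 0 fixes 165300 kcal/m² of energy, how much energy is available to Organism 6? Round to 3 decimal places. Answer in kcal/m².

Organism 1: 165300 × 0.06 = 9918 kcal/m²
Organism 2: 9918 × 0.08 = 793.44 kcal/m²
Organism 3: 793.44 × 0.11 = 87.2784 kcal/m²
Organism 4: 87.2784 × 0.06 = 5.236704 kcal/m²
Organism 5: 5.236704 × 0.05 = 0.2618352 kcal/m²
Organism 6: 0.2618352 × 0.05 = 0.01309176 kcal/m²

0.013 kcal/m²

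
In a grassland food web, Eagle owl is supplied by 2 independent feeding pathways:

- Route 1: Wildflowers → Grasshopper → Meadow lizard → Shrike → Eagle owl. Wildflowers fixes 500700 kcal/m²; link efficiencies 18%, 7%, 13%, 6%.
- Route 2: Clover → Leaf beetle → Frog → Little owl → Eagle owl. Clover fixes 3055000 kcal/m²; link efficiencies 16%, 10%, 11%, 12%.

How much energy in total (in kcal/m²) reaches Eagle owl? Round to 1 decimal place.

Route 1: 500700 × 0.18 × 0.07 × 0.13 × 0.06 = 49.208796 kcal/m²
Route 2: 3055000 × 0.16 × 0.1 × 0.11 × 0.12 = 645.216 kcal/m²
Total at Eagle owl: 49.208796 + 645.216 = 694.424796 kcal/m²

694.4 kcal/m²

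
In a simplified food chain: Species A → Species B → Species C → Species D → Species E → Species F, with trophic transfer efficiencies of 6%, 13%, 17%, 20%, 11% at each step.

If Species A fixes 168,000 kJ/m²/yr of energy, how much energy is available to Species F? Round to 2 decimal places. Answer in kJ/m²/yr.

4.90 kJ/m²/yr

Species B: 168000 × 0.06 = 10080 kJ/m²/yr
Species C: 10080 × 0.13 = 1310.4 kJ/m²/yr
Species D: 1310.4 × 0.17 = 222.768 kJ/m²/yr
Species E: 222.768 × 0.2 = 44.5536 kJ/m²/yr
Species F: 44.5536 × 0.11 = 4.900896 kJ/m²/yr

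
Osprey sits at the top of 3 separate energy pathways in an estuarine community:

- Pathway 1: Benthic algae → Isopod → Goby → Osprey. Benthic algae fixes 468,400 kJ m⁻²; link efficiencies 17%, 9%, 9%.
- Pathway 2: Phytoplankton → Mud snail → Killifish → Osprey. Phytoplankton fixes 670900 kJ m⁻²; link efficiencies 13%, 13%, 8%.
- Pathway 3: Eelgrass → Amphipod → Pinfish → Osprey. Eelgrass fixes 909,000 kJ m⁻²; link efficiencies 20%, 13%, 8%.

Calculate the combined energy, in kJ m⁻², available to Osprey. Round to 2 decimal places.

Pathway 1: 468400 × 0.17 × 0.09 × 0.09 = 644.9868 kJ m⁻²
Pathway 2: 670900 × 0.13 × 0.13 × 0.08 = 907.0568 kJ m⁻²
Pathway 3: 909000 × 0.2 × 0.13 × 0.08 = 1890.72 kJ m⁻²
Total at Osprey: 644.9868 + 907.0568 + 1890.72 = 3442.7636 kJ m⁻²

3442.76 kJ m⁻²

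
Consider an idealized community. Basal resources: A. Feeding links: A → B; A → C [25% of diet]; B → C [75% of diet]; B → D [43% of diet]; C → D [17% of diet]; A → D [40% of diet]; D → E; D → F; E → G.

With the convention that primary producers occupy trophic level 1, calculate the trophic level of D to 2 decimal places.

B: 1 + 1 = 2
C: 1 + (0.25×1 + 0.75×2) = 2.75
D: 1 + (0.43×2 + 0.17×2.75 + 0.4×1) = 2.7275
E: 1 + 2.7275 = 3.7275
F: 1 + 2.7275 = 3.7275
G: 1 + 3.7275 = 4.7275

2.73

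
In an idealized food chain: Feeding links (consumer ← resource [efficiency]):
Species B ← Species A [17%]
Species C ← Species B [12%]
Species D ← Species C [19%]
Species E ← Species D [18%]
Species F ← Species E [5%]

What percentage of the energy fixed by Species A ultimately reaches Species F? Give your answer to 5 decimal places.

0.00349%

Product of link efficiencies: 0.17 × 0.12 × 0.19 × 0.18 × 0.05 = 0.000034884
As a percentage: 0.000034884 × 100 = 0.00349%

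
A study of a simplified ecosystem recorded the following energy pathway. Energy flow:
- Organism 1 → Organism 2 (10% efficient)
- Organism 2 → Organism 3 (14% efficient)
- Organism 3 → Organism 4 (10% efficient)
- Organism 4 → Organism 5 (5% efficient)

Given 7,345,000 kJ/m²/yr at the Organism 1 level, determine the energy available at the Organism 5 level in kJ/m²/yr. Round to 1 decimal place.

514.2 kJ/m²/yr

Organism 2: 7345000 × 0.1 = 734500 kJ/m²/yr
Organism 3: 734500 × 0.14 = 102830 kJ/m²/yr
Organism 4: 102830 × 0.1 = 10283 kJ/m²/yr
Organism 5: 10283 × 0.05 = 514.15 kJ/m²/yr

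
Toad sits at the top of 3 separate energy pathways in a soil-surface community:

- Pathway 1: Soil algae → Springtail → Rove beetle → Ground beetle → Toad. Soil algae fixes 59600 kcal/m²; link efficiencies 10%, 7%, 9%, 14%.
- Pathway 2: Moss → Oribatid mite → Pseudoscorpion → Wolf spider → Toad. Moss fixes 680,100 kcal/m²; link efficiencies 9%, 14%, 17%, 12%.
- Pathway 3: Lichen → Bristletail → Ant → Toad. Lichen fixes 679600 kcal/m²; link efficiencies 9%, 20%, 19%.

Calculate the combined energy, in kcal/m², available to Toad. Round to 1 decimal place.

Pathway 1: 59600 × 0.1 × 0.07 × 0.09 × 0.14 = 5.25672 kcal/m²
Pathway 2: 680100 × 0.09 × 0.14 × 0.17 × 0.12 = 174.812904 kcal/m²
Pathway 3: 679600 × 0.09 × 0.2 × 0.19 = 2324.232 kcal/m²
Total at Toad: 5.25672 + 174.812904 + 2324.232 = 2504.301624 kcal/m²

2504.3 kcal/m²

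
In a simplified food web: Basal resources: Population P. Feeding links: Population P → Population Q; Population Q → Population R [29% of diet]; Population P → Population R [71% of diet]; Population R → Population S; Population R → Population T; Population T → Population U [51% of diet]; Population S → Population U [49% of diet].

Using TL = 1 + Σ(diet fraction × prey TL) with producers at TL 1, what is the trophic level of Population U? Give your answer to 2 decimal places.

4.29

Population Q: 1 + 1 = 2
Population R: 1 + (0.29×2 + 0.71×1) = 2.29
Population S: 1 + 2.29 = 3.29
Population T: 1 + 2.29 = 3.29
Population U: 1 + (0.51×3.29 + 0.49×3.29) = 4.29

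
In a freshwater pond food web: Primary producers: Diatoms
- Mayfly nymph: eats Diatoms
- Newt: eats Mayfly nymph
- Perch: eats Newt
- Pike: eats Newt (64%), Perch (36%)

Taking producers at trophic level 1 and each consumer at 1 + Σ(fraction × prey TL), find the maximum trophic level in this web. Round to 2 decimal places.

4.36

Mayfly nymph: 1 + 1 = 2
Newt: 1 + 2 = 3
Perch: 1 + 3 = 4
Pike: 1 + (0.64×3 + 0.36×4) = 4.36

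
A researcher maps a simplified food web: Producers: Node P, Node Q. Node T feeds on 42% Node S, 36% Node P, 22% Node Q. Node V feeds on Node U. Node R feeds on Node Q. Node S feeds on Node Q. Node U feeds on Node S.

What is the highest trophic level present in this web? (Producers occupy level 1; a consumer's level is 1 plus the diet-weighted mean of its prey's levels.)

4

Node R: 1 + 1 = 2
Node S: 1 + 1 = 2
Node T: 1 + (0.42×2 + 0.36×1 + 0.22×1) = 2.42
Node U: 1 + 2 = 3
Node V: 1 + 3 = 4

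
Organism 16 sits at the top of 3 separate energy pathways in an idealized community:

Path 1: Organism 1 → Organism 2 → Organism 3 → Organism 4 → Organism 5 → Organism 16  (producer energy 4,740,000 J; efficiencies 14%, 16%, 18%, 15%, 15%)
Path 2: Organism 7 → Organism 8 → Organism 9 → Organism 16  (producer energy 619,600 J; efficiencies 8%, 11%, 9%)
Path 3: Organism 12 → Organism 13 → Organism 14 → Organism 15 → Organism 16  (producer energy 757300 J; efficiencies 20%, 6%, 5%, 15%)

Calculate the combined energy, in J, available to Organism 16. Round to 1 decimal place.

Path 1: 4740000 × 0.14 × 0.16 × 0.18 × 0.15 × 0.15 = 430.0128 J
Path 2: 619600 × 0.08 × 0.11 × 0.09 = 490.7232 J
Path 3: 757300 × 0.2 × 0.06 × 0.05 × 0.15 = 68.157 J
Total at Organism 16: 430.0128 + 490.7232 + 68.157 = 988.893 J

988.9 J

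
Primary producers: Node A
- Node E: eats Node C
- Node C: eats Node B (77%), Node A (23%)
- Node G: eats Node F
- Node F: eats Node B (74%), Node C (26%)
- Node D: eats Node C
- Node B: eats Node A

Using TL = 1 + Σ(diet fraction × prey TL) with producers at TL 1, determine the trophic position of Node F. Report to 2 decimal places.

3.20

Node B: 1 + 1 = 2
Node C: 1 + (0.77×2 + 0.23×1) = 2.77
Node D: 1 + 2.77 = 3.77
Node E: 1 + 2.77 = 3.77
Node F: 1 + (0.74×2 + 0.26×2.77) = 3.2002
Node G: 1 + 3.2002 = 4.2002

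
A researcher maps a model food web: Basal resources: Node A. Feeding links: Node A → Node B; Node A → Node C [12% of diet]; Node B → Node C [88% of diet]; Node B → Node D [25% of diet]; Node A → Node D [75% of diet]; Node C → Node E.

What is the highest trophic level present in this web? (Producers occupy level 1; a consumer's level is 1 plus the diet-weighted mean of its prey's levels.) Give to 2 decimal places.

Node B: 1 + 1 = 2
Node C: 1 + (0.12×1 + 0.88×2) = 2.88
Node D: 1 + (0.25×2 + 0.75×1) = 2.25
Node E: 1 + 2.88 = 3.88

3.88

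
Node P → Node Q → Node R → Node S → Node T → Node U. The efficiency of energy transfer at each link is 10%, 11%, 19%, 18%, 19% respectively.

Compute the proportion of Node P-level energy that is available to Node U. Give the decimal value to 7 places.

0.0000715

Product of link efficiencies: 0.1 × 0.11 × 0.19 × 0.18 × 0.19 = 0.000071478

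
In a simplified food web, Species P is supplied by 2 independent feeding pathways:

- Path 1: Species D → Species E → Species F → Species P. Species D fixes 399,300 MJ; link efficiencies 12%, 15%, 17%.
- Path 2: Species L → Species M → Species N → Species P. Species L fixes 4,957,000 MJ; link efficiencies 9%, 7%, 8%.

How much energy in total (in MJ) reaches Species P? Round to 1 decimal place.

3720.2 MJ

Path 1: 399300 × 0.12 × 0.15 × 0.17 = 1221.858 MJ
Path 2: 4957000 × 0.09 × 0.07 × 0.08 = 2498.328 MJ
Total at Species P: 1221.858 + 2498.328 = 3720.186 MJ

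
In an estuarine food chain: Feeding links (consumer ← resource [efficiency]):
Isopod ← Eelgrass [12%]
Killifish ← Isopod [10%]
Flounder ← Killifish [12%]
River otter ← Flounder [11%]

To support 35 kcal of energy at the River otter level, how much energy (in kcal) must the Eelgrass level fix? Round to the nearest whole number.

Cumulative transfer efficiency: 0.12 × 0.1 × 0.12 × 0.11 = 0.0001584
Eelgrass energy = 35 / 0.0001584 = 220960 kcal

220960 kcal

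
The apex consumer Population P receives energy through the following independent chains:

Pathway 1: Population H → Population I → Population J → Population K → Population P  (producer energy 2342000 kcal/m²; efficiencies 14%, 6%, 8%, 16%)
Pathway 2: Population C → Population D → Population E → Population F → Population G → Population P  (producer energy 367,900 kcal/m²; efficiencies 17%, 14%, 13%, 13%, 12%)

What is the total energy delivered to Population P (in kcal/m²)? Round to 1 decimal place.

Pathway 1: 2342000 × 0.14 × 0.06 × 0.08 × 0.16 = 251.81184 kcal/m²
Pathway 2: 367900 × 0.17 × 0.14 × 0.13 × 0.13 × 0.12 = 17.75720856 kcal/m²
Total at Population P: 251.81184 + 17.75720856 = 269.56904856 kcal/m²

269.6 kcal/m²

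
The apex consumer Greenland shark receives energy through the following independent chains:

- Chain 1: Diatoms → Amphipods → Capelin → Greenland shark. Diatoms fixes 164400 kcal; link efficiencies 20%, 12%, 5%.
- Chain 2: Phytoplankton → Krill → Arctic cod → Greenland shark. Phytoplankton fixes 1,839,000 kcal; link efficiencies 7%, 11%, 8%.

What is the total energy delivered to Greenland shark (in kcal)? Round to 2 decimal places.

1330.10 kcal

Chain 1: 164400 × 0.2 × 0.12 × 0.05 = 197.28 kcal
Chain 2: 1839000 × 0.07 × 0.11 × 0.08 = 1132.824 kcal
Total at Greenland shark: 197.28 + 1132.824 = 1330.104 kcal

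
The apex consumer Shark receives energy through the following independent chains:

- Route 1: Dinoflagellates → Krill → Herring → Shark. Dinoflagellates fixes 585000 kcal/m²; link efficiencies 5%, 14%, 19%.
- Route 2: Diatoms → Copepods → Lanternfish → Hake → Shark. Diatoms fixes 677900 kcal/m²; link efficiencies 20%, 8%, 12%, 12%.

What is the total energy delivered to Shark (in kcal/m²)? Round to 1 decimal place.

Route 1: 585000 × 0.05 × 0.14 × 0.19 = 778.05 kcal/m²
Route 2: 677900 × 0.2 × 0.08 × 0.12 × 0.12 = 156.18816 kcal/m²
Total at Shark: 778.05 + 156.18816 = 934.23816 kcal/m²

934.2 kcal/m²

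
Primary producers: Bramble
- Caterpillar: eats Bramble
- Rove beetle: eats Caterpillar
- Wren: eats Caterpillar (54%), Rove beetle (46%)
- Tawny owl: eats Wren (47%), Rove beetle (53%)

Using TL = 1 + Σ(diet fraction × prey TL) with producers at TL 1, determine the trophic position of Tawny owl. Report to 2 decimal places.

Caterpillar: 1 + 1 = 2
Rove beetle: 1 + 2 = 3
Wren: 1 + (0.54×2 + 0.46×3) = 3.46
Tawny owl: 1 + (0.47×3.46 + 0.53×3) = 4.2162

4.22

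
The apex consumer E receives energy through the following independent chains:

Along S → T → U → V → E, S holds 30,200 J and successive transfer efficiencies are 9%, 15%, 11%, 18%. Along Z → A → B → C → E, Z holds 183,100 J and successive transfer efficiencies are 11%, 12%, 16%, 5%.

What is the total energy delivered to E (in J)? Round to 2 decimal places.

27.41 J

Via S: 30200 × 0.09 × 0.15 × 0.11 × 0.18 = 8.07246 J
Via Z: 183100 × 0.11 × 0.12 × 0.16 × 0.05 = 19.33536 J
Total at E: 8.07246 + 19.33536 = 27.40782 J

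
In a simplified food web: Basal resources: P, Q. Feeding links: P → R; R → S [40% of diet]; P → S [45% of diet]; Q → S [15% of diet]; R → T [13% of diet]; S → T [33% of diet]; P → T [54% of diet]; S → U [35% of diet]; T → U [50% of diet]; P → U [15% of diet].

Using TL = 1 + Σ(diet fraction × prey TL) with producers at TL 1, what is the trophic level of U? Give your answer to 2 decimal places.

3.29

R: 1 + 1 = 2
S: 1 + (0.4×2 + 0.45×1 + 0.15×1) = 2.4
T: 1 + (0.13×2 + 0.33×2.4 + 0.54×1) = 2.592
U: 1 + (0.35×2.4 + 0.5×2.592 + 0.15×1) = 3.286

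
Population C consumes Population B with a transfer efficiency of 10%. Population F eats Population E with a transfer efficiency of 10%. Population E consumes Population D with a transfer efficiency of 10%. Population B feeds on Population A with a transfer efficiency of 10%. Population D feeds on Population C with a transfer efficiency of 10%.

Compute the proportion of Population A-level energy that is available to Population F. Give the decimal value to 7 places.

Product of link efficiencies: 0.1 × 0.1 × 0.1 × 0.1 × 0.1 = 0.00001

0.0000100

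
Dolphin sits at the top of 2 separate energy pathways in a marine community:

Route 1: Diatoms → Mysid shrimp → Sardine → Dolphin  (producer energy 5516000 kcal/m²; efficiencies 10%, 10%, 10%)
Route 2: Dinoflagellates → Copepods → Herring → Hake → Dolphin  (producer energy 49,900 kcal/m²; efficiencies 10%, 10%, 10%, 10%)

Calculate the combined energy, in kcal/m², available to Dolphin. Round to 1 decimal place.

5521.0 kcal/m²

Route 1: 5516000 × 0.1 × 0.1 × 0.1 = 5516 kcal/m²
Route 2: 49900 × 0.1 × 0.1 × 0.1 × 0.1 = 4.99 kcal/m²
Total at Dolphin: 5516 + 4.99 = 5520.99 kcal/m²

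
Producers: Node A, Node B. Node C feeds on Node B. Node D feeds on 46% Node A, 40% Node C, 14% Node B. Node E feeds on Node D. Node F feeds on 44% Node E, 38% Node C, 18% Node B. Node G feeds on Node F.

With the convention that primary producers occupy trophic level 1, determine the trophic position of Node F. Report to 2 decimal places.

3.44

Node C: 1 + 1 = 2
Node D: 1 + (0.46×1 + 0.4×2 + 0.14×1) = 2.4
Node E: 1 + 2.4 = 3.4
Node F: 1 + (0.44×3.4 + 0.38×2 + 0.18×1) = 3.436
Node G: 1 + 3.436 = 4.436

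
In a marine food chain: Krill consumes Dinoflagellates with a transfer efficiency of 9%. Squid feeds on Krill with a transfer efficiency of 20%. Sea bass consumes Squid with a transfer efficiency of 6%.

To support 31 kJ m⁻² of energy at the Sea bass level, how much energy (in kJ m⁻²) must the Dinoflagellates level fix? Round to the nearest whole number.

Cumulative transfer efficiency: 0.09 × 0.2 × 0.06 = 0.00108
Dinoflagellates energy = 31 / 0.00108 = 28704 kJ m⁻²

28704 kJ m⁻²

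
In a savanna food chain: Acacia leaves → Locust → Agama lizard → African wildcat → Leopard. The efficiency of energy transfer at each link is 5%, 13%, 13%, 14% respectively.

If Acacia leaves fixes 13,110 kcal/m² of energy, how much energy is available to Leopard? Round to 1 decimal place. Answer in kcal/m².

Locust: 13110 × 0.05 = 655.5 kcal/m²
Agama lizard: 655.5 × 0.13 = 85.215 kcal/m²
African wildcat: 85.215 × 0.13 = 11.07795 kcal/m²
Leopard: 11.07795 × 0.14 = 1.550913 kcal/m²

1.6 kcal/m²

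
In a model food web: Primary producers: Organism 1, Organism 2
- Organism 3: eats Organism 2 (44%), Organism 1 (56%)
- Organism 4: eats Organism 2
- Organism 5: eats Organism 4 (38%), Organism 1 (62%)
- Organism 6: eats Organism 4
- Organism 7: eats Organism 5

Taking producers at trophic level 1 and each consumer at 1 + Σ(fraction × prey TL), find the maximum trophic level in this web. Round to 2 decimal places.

Organism 3: 1 + (0.44×1 + 0.56×1) = 2
Organism 4: 1 + 1 = 2
Organism 5: 1 + (0.38×2 + 0.62×1) = 2.38
Organism 6: 1 + 2 = 3
Organism 7: 1 + 2.38 = 3.38

3.38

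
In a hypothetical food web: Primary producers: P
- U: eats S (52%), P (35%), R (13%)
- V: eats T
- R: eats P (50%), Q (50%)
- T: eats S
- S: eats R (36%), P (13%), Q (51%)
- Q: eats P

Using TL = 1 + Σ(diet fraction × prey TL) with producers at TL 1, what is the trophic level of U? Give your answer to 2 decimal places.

Q: 1 + 1 = 2
R: 1 + (0.5×1 + 0.5×2) = 2.5
S: 1 + (0.36×2.5 + 0.13×1 + 0.51×2) = 3.05
T: 1 + 3.05 = 4.05
U: 1 + (0.52×3.05 + 0.35×1 + 0.13×2.5) = 3.261
V: 1 + 4.05 = 5.05

3.26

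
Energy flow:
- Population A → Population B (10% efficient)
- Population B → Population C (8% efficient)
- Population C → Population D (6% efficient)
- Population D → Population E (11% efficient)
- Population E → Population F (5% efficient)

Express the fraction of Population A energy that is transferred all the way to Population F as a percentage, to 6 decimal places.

0.000264%

Product of link efficiencies: 0.1 × 0.08 × 0.06 × 0.11 × 0.05 = 0.00000264
As a percentage: 0.00000264 × 100 = 0.000264%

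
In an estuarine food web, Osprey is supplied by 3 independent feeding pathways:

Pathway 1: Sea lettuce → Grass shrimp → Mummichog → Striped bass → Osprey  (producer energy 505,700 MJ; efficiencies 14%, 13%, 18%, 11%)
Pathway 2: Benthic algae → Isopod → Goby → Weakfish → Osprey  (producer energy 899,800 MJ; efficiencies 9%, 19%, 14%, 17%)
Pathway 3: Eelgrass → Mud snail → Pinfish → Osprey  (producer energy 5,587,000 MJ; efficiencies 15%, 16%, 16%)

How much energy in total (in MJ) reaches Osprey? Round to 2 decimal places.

Pathway 1: 505700 × 0.14 × 0.13 × 0.18 × 0.11 = 182.234052 MJ
Pathway 2: 899800 × 0.09 × 0.19 × 0.14 × 0.17 = 366.200604 MJ
Pathway 3: 5587000 × 0.15 × 0.16 × 0.16 = 21454.08 MJ
Total at Osprey: 182.234052 + 366.200604 + 21454.08 = 22002.514656 MJ

22002.51 MJ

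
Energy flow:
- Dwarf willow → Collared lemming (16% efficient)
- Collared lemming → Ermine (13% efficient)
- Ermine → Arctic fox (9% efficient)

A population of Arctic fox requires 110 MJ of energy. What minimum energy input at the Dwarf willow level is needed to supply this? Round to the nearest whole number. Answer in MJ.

Cumulative transfer efficiency: 0.16 × 0.13 × 0.09 = 0.001872
Dwarf willow energy = 110 / 0.001872 = 58761 MJ

58761 MJ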